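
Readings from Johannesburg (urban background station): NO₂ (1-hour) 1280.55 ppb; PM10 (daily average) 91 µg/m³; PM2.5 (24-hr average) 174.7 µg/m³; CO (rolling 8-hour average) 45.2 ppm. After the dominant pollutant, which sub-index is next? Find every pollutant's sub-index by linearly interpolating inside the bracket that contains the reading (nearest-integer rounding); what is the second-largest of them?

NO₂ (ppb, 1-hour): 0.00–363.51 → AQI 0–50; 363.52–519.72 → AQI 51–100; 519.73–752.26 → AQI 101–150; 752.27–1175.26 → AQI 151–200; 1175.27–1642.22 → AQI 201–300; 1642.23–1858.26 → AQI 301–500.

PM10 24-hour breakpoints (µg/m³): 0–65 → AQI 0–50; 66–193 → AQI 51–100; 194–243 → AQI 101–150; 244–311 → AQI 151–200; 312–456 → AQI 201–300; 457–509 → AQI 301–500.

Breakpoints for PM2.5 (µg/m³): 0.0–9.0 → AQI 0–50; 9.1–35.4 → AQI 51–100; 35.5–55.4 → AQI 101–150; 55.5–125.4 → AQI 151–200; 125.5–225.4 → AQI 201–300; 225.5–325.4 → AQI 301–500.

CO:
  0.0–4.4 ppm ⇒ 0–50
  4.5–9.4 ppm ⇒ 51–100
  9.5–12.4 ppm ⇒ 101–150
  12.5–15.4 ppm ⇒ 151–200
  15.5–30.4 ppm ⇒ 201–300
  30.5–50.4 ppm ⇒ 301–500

NO₂: 1280.55 lies in 1175.27–1642.22, so I_lo=201, I_hi=300, C_lo=1175.27, C_hi=1642.22.
(300−201)/(1642.22−1175.27) × (1280.55−1175.27) + 201 = 99/466.95 × 105.28 + 201 ≈ 223.32 → 223.
PM10: 91 ∈ [66, 193] ↔ index [51, 100].
51 + (91−66)·(100−51)/(193−66) = 51 + 25·49/127 ≈ 60.65, so AQI = 61.
PM2.5: row 125.5–225.4 (AQI 201–300). (300−201)·(174.7−125.5)/(225.4−125.5) + 201 = 99·49.2/99.9 + 201 ≈ 249.76 → 250.
CO: 45.2 lies in 30.5–50.4, so I_lo=301, I_hi=500, C_lo=30.5, C_hi=50.4.
(500−301)/(50.4−30.5) × (45.2−30.5) + 301 = 199/19.9 × 14.7 + 301 ≈ 448.00 → 448.
Sub-indices: NO₂→223, PM10→61, PM2.5→250, CO→448. Ranked high→low: 448, 250, 223, 61. Second-highest sub-index = 250.

250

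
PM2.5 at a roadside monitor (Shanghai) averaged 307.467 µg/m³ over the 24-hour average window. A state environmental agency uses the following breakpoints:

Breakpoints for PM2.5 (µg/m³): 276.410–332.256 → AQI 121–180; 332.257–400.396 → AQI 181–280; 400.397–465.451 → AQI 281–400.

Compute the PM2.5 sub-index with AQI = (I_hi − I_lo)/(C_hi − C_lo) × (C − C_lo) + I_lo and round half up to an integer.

PM2.5: 307.467 lies in 276.410–332.256, so I_lo=121, I_hi=180, C_lo=276.410, C_hi=332.256.
(180−121)/(332.256−276.410) × (307.467−276.410) + 121 = 59/55.846 × 31.057 + 121 ≈ 153.81 → 154.

154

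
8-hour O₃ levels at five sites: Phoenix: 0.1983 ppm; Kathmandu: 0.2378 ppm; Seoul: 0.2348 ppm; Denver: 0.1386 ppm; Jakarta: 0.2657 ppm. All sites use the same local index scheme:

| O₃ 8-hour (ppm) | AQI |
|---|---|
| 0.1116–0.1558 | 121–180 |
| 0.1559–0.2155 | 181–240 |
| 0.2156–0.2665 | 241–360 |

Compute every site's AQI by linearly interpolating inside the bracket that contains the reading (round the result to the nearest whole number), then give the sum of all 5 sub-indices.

Phoenix: row 0.1559–0.2155 (AQI 181–240). (240−181)·(0.1983−0.1559)/(0.2155−0.1559) + 181 = 59·0.0424/0.0596 + 181 ≈ 222.97 → 223.
Kathmandu: 0.2378 lies in 0.2156–0.2665, so I_lo=241, I_hi=360, C_lo=0.2156, C_hi=0.2665.
(360−241)/(0.2665−0.2156) × (0.2378−0.2156) + 241 = 119/0.0509 × 0.0222 + 241 ≈ 292.90 → 293.
Seoul 0.2348: bracket 0.2156–0.2665 → index 241–360; slope 119/0.0509, offset 0.0192.
AQI = 241 + 119/0.0509·0.0192 ≈ 285.89 ⇒ 286.
Denver: row 0.1116–0.1558 (AQI 121–180). (180−121)·(0.1386−0.1116)/(0.1558−0.1116) + 121 = 59·0.0270/0.0442 + 121 ≈ 157.04 → 157.
Jakarta: row 0.2156–0.2665 (AQI 241–360). (360−241)·(0.2657−0.2156)/(0.2665−0.2156) + 241 = 119·0.0501/0.0509 + 241 ≈ 358.13 → 358.
AQIs: Phoenix=223, Kathmandu=293, Seoul=286, Denver=157, Jakarta=358. Sum = 223 + 293 + 286 + 157 + 358 = 1317.

1317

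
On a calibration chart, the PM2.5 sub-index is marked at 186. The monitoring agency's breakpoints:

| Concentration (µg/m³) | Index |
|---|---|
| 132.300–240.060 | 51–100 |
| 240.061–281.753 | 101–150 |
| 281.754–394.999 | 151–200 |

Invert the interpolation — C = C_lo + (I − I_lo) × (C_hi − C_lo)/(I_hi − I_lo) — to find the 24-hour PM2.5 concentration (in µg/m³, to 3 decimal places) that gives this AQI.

362.643

AQI 186 lies in the 151–200 band, which corresponds to 281.754–394.999 µg/m³.
C = 281.754 + (186−151)×(394.999−281.754)/(200−151) = 281.754 + 35×113.245/49 ≈ 362.64329 µg/m³ → 362.643 µg/m³ to 3 dp.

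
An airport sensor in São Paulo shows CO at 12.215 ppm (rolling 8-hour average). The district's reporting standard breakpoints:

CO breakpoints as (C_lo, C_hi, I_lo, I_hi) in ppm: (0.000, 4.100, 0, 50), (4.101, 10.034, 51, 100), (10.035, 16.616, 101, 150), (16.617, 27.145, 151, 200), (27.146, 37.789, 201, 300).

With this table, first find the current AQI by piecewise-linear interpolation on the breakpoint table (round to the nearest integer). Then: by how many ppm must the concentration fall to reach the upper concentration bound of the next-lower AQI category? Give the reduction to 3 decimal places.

2.181

CO: 12.215 ∈ [10.035, 16.616] ↔ index [101, 150].
101 + (12.215−10.035)·(150−101)/(16.616−10.035) = 101 + 2.180·49/6.581 ≈ 117.23, so AQI = 117.
Current AQI 117 is in the Unhealthy for Sensitive Groups range (101–150). The next-lower category tops out at AQI 100, whose upper concentration bound is 10.034 ppm.
Reduction needed = 12.215 − 10.034 = 2.181 ppm.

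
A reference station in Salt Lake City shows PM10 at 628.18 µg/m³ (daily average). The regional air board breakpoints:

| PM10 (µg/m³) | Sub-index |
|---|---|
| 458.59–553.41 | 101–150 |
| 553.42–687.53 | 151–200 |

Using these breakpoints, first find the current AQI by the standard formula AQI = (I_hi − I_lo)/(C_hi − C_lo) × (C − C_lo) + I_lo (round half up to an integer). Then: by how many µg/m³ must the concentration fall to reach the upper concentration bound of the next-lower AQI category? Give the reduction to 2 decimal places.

74.77

PM10: row 553.42–687.53 (AQI 151–200). (200−151)·(628.18−553.42)/(687.53−553.42) + 151 = 49·74.76/134.11 + 151 ≈ 178.32 → 178.
Current AQI 178 is in the Unhealthy range (151–200). The next-lower category tops out at AQI 150, whose upper concentration bound is 553.41 µg/m³.
Reduction needed = 628.18 − 553.41 = 74.77 µg/m³.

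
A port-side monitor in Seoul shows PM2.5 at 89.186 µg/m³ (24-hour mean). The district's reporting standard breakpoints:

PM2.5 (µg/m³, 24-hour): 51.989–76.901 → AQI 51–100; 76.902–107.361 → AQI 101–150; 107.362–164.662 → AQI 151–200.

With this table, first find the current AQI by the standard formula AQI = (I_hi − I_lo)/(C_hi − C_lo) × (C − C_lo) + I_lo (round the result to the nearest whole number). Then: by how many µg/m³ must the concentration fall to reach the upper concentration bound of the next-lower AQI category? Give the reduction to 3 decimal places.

12.285

PM2.5: row 76.902–107.361 (AQI 101–150). (150−101)·(89.186−76.902)/(107.361−76.902) + 101 = 49·12.284/30.459 + 101 ≈ 120.76 → 121.
Current AQI 121 is in the Unhealthy for Sensitive Groups range (101–150). The next-lower category tops out at AQI 100, whose upper concentration bound is 76.901 µg/m³.
Reduction needed = 89.186 − 76.901 = 12.285 µg/m³.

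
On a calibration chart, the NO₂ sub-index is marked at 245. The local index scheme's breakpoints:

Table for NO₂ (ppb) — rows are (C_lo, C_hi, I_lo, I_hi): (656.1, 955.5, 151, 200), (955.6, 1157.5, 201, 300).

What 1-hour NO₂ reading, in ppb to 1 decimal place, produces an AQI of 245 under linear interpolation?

AQI 245 lies in the 201–300 band, which corresponds to 955.6–1157.5 ppb.
C = 955.6 + (245−201)×(1157.5−955.6)/(300−201) = 955.6 + 44×201.9/99 ≈ 1045.333 ppb → 1045.3 ppb to 1 dp.

1045.3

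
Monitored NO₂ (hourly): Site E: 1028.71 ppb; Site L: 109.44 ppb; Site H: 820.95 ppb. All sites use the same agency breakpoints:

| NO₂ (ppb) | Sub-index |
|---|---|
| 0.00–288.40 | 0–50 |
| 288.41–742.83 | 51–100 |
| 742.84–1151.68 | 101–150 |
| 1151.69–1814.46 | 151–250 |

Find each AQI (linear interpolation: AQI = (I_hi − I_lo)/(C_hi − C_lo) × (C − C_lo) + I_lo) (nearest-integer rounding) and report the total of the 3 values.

264

Site E: row 742.84–1151.68 (AQI 101–150). (150−101)·(1028.71−742.84)/(1151.68−742.84) + 101 = 49·285.87/408.84 + 101 ≈ 135.26 → 135.
Site L: 109.44 lies in 0.00–288.40, so I_lo=0, I_hi=50, C_lo=0.00, C_hi=288.40.
(50−0)/(288.40−0.00) × (109.44−0.00) + 0 = 50/288.40 × 109.44 + 0 ≈ 18.97 → 19.
Site H 820.95: bracket 742.84–1151.68 → index 101–150; slope 49/408.84, offset 78.11.
AQI = 101 + 49/408.84·78.11 ≈ 110.36 ⇒ 110.
AQIs: Site E=135, Site L=19, Site H=110. Sum = 135 + 19 + 110 = 264.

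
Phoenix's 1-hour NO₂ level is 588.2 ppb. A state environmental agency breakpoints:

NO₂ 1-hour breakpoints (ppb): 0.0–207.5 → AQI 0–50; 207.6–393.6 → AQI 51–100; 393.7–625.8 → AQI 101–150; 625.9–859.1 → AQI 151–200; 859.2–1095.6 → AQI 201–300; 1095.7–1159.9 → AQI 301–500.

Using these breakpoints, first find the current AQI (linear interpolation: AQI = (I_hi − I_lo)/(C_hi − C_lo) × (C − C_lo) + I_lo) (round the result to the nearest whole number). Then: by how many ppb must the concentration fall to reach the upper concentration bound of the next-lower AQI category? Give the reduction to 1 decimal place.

194.6

NO₂: 588.2 lies in 393.7–625.8, so I_lo=101, I_hi=150, C_lo=393.7, C_hi=625.8.
(150−101)/(625.8−393.7) × (588.2−393.7) + 101 = 49/232.1 × 194.5 + 101 ≈ 142.06 → 142.
Current AQI 142 is in the Unhealthy for Sensitive Groups range (101–150). The next-lower category tops out at AQI 100, whose upper concentration bound is 393.6 ppb.
Reduction needed = 588.2 − 393.6 = 194.6 ppb.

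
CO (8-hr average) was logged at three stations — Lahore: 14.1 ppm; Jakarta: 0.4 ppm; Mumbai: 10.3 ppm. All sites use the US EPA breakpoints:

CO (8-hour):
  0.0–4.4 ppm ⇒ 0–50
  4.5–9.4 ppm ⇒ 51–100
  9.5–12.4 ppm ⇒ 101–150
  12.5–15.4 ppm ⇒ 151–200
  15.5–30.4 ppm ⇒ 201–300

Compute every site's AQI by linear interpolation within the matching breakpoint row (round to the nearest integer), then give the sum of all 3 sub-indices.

Lahore: 14.1 lies in 12.5–15.4, so I_lo=151, I_hi=200, C_lo=12.5, C_hi=15.4.
(200−151)/(15.4−12.5) × (14.1−12.5) + 151 = 49/2.9 × 1.6 + 151 ≈ 178.03 → 178.
Jakarta: 0.4 ∈ [0.0, 4.4] ↔ index [0, 50].
0 + (0.4−0.0)·(50−0)/(4.4−0.0) = 0 + 0.4·50/4.4 ≈ 4.55, so AQI = 5.
Mumbai 10.3: bracket 9.5–12.4 → index 101–150; slope 49/2.9, offset 0.8.
AQI = 101 + 49/2.9·0.8 ≈ 114.52 ⇒ 115.
AQIs: Lahore=178, Jakarta=5, Mumbai=115. Sum = 178 + 5 + 115 = 298.

298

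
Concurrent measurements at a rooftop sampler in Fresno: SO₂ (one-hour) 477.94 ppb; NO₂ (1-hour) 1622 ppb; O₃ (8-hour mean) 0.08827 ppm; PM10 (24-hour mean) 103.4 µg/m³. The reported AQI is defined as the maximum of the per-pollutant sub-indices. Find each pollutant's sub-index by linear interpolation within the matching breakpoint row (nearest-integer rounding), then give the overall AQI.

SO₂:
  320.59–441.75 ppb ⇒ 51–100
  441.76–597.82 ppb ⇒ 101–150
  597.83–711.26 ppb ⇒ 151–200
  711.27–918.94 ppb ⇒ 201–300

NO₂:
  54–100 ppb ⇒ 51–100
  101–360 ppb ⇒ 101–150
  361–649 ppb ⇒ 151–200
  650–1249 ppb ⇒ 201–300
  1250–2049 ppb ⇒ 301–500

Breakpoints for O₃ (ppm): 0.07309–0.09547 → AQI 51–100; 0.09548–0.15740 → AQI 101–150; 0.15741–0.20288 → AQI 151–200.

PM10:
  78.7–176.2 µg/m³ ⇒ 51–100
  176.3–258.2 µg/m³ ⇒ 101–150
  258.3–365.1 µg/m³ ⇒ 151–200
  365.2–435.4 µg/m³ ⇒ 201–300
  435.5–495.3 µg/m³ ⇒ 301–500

394

SO₂: row 441.76–597.82 (AQI 101–150). (150−101)·(477.94−441.76)/(597.82−441.76) + 101 = 49·36.18/156.06 + 101 ≈ 112.36 → 112.
NO₂: 1622 ∈ [1250, 2049] ↔ index [301, 500].
301 + (1622−1250)·(500−301)/(2049−1250) = 301 + 372·199/799 ≈ 393.65, so AQI = 394.
O₃ 0.08827: bracket 0.07309–0.09547 → index 51–100; slope 49/0.02238, offset 0.01518.
AQI = 51 + 49/0.02238·0.01518 ≈ 84.24 ⇒ 84.
PM10: 103.4 lies in 78.7–176.2, so I_lo=51, I_hi=100, C_lo=78.7, C_hi=176.2.
(100−51)/(176.2−78.7) × (103.4−78.7) + 51 = 49/97.5 × 24.7 + 51 ≈ 63.41 → 63.
Sub-indices: SO₂→112, NO₂→394, O₃→84, PM10→63. Overall AQI = max = 394; dominant pollutant is NO₂.
AQI 394: Hazardous.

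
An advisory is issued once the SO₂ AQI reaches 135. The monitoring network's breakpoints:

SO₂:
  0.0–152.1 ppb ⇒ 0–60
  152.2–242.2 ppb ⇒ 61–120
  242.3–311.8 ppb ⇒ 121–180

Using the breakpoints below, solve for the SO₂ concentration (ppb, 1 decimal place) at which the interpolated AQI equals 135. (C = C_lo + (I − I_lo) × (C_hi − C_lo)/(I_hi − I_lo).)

258.8

AQI 135 lies in the 121–180 band, which corresponds to 242.3–311.8 ppb.
C = 242.3 + (135−121)×(311.8−242.3)/(180−121) = 242.3 + 14×69.5/59 ≈ 258.792 ppb → 258.8 ppb to 1 dp.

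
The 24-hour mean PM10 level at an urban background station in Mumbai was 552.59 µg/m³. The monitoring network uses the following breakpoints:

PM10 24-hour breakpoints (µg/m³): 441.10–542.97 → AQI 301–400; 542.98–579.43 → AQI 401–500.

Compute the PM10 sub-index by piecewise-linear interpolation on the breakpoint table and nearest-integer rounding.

PM10: 552.59 ∈ [542.98, 579.43] ↔ index [401, 500].
401 + (552.59−542.98)·(500−401)/(579.43−542.98) = 401 + 9.61·99/36.45 ≈ 427.10, so AQI = 427.

427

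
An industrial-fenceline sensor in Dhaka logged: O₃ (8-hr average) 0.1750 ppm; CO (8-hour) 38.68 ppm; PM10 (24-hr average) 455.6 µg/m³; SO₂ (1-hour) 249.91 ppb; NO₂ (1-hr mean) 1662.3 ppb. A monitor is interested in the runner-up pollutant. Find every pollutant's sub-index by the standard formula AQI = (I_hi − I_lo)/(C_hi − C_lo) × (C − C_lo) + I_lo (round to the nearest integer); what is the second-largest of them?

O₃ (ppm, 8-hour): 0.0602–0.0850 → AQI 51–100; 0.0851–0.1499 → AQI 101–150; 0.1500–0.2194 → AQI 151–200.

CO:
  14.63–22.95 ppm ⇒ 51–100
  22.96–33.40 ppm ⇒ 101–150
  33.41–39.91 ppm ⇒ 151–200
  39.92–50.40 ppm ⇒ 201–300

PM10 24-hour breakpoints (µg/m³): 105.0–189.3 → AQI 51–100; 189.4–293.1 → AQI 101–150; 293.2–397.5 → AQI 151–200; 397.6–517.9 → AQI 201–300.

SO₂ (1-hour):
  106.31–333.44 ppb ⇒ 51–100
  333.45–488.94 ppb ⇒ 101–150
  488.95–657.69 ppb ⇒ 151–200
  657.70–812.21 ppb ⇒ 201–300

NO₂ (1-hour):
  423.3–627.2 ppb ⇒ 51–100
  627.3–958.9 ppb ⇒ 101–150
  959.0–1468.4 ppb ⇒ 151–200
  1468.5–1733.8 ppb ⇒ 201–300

O₃: row 0.1500–0.2194 (AQI 151–200). (200−151)·(0.1750−0.1500)/(0.2194−0.1500) + 151 = 49·0.0250/0.0694 + 151 ≈ 168.65 → 169.
CO: 38.68 ∈ [33.41, 39.91] ↔ index [151, 200].
151 + (38.68−33.41)·(200−151)/(39.91−33.41) = 151 + 5.27·49/6.50 ≈ 190.73, so AQI = 191.
PM10: 455.6 ∈ [397.6, 517.9] ↔ index [201, 300].
201 + (455.6−397.6)·(300−201)/(517.9−397.6) = 201 + 58.0·99/120.3 ≈ 248.73, so AQI = 249.
SO₂: row 106.31–333.44 (AQI 51–100). (100−51)·(249.91−106.31)/(333.44−106.31) + 51 = 49·143.60/227.13 + 51 ≈ 81.98 → 82.
NO₂ 1662.3: bracket 1468.5–1733.8 → index 201–300; slope 99/265.3, offset 193.8.
AQI = 201 + 99/265.3·193.8 ≈ 273.32 ⇒ 273.
Sub-indices: O₃→169, CO→191, PM10→249, SO₂→82, NO₂→273. Ranked high→low: 273, 249, 191, 169, 82. Second-highest sub-index = 249.

249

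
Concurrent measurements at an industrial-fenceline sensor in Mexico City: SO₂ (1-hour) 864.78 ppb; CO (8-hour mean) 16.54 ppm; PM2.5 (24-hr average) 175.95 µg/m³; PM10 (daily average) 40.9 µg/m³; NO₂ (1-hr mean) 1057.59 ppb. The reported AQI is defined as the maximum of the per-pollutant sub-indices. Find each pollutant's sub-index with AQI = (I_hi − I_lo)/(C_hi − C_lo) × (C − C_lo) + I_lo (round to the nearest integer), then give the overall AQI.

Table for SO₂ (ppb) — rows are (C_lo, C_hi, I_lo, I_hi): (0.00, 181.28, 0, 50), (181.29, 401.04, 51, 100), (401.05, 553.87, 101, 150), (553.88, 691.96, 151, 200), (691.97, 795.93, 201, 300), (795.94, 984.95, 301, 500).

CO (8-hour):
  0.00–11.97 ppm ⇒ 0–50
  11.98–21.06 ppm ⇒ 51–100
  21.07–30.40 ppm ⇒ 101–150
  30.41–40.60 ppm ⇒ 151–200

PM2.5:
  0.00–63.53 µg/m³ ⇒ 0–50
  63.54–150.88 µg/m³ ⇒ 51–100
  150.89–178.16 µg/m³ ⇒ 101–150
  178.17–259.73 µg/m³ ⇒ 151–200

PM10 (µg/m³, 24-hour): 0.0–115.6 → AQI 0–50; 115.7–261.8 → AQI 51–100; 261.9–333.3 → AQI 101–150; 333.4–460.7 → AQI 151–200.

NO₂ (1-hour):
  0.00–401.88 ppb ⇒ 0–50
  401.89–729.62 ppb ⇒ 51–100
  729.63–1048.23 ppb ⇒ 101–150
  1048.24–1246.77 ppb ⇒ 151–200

373

SO₂ 864.78: bracket 795.94–984.95 → index 301–500; slope 199/189.01, offset 68.84.
AQI = 301 + 199/189.01·68.84 ≈ 373.48 ⇒ 373.
CO: row 11.98–21.06 (AQI 51–100). (100−51)·(16.54−11.98)/(21.06−11.98) + 51 = 49·4.56/9.08 + 51 ≈ 75.61 → 76.
PM2.5: 175.95 ∈ [150.89, 178.16] ↔ index [101, 150].
101 + (175.95−150.89)·(150−101)/(178.16−150.89) = 101 + 25.06·49/27.27 ≈ 146.03, so AQI = 146.
PM10 40.9: bracket 0.0–115.6 → index 0–50; slope 50/115.6, offset 40.9.
AQI = 0 + 50/115.6·40.9 ≈ 17.69 ⇒ 18.
NO₂: 1057.59 ∈ [1048.24, 1246.77] ↔ index [151, 200].
151 + (1057.59−1048.24)·(200−151)/(1246.77−1048.24) = 151 + 9.35·49/198.53 ≈ 153.31, so AQI = 153.
Sub-indices: SO₂→373, CO→76, PM2.5→146, PM10→18, NO₂→153. Overall AQI = max = 373; dominant pollutant is SO₂.
AQI 373: Hazardous.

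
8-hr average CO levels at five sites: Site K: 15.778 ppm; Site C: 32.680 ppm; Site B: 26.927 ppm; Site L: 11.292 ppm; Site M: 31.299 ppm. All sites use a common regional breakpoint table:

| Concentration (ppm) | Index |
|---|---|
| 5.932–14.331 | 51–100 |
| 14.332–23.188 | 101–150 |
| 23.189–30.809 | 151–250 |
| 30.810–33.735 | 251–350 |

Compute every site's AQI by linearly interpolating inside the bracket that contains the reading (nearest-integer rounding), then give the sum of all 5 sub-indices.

Site K 15.778: bracket 14.332–23.188 → index 101–150; slope 49/8.856, offset 1.446.
AQI = 101 + 49/8.856·1.446 ≈ 109.00 ⇒ 109.
Site C: 32.680 lies in 30.810–33.735, so I_lo=251, I_hi=350, C_lo=30.810, C_hi=33.735.
(350−251)/(33.735−30.810) × (32.680−30.810) + 251 = 99/2.925 × 1.870 + 251 ≈ 314.29 → 314.
Site B 26.927: bracket 23.189–30.809 → index 151–250; slope 99/7.620, offset 3.738.
AQI = 151 + 99/7.620·3.738 ≈ 199.56 ⇒ 200.
Site L: 11.292 ∈ [5.932, 14.331] ↔ index [51, 100].
51 + (11.292−5.932)·(100−51)/(14.331−5.932) = 51 + 5.360·49/8.399 ≈ 82.27, so AQI = 82.
Site M: 31.299 lies in 30.810–33.735, so I_lo=251, I_hi=350, C_lo=30.810, C_hi=33.735.
(350−251)/(33.735−30.810) × (31.299−30.810) + 251 = 99/2.925 × 0.489 + 251 ≈ 267.55 → 268.
AQIs: Site K=109, Site C=314, Site B=200, Site L=82, Site M=268. Sum = 109 + 314 + 200 + 82 + 268 = 973.

973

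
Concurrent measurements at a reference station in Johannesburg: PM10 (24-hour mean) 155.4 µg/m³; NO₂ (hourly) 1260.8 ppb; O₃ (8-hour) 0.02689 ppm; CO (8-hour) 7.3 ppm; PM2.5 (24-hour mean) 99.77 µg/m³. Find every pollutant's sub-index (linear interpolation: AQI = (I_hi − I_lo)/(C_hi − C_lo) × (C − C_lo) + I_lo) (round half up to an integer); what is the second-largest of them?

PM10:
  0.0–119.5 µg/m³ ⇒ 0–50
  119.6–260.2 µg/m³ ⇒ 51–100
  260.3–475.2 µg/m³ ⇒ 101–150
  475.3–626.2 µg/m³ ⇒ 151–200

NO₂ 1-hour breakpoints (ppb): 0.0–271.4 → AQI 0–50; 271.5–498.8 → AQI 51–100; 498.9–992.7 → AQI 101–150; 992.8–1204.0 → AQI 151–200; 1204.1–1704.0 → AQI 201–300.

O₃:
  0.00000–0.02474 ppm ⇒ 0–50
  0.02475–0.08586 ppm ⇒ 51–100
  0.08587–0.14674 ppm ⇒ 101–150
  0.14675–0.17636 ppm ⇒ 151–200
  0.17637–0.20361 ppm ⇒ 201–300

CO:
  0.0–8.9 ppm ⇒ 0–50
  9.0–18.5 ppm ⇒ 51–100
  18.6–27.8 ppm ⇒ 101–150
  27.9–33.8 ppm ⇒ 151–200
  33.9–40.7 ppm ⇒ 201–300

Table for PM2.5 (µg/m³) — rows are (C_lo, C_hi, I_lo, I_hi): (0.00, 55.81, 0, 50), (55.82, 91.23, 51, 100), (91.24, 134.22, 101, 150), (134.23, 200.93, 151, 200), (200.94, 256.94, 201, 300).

111

PM10: row 119.6–260.2 (AQI 51–100). (100−51)·(155.4−119.6)/(260.2−119.6) + 51 = 49·35.8/140.6 + 51 ≈ 63.48 → 63.
NO₂ 1260.8: bracket 1204.1–1704.0 → index 201–300; slope 99/499.9, offset 56.7.
AQI = 201 + 99/499.9·56.7 ≈ 212.23 ⇒ 212.
O₃: row 0.02475–0.08586 (AQI 51–100). (100−51)·(0.02689−0.02475)/(0.08586−0.02475) + 51 = 49·0.00214/0.06111 + 51 ≈ 52.72 → 53.
CO: 7.3 ∈ [0.0, 8.9] ↔ index [0, 50].
0 + (7.3−0.0)·(50−0)/(8.9−0.0) = 0 + 7.3·50/8.9 ≈ 41.01, so AQI = 41.
PM2.5: 99.77 lies in 91.24–134.22, so I_lo=101, I_hi=150, C_lo=91.24, C_hi=134.22.
(150−101)/(134.22−91.24) × (99.77−91.24) + 101 = 49/42.98 × 8.53 + 101 ≈ 110.72 → 111.
Sub-indices: PM10→63, NO₂→212, O₃→53, CO→41, PM2.5→111. Ranked high→low: 212, 111, 63, 53, 41. Second-highest sub-index = 111.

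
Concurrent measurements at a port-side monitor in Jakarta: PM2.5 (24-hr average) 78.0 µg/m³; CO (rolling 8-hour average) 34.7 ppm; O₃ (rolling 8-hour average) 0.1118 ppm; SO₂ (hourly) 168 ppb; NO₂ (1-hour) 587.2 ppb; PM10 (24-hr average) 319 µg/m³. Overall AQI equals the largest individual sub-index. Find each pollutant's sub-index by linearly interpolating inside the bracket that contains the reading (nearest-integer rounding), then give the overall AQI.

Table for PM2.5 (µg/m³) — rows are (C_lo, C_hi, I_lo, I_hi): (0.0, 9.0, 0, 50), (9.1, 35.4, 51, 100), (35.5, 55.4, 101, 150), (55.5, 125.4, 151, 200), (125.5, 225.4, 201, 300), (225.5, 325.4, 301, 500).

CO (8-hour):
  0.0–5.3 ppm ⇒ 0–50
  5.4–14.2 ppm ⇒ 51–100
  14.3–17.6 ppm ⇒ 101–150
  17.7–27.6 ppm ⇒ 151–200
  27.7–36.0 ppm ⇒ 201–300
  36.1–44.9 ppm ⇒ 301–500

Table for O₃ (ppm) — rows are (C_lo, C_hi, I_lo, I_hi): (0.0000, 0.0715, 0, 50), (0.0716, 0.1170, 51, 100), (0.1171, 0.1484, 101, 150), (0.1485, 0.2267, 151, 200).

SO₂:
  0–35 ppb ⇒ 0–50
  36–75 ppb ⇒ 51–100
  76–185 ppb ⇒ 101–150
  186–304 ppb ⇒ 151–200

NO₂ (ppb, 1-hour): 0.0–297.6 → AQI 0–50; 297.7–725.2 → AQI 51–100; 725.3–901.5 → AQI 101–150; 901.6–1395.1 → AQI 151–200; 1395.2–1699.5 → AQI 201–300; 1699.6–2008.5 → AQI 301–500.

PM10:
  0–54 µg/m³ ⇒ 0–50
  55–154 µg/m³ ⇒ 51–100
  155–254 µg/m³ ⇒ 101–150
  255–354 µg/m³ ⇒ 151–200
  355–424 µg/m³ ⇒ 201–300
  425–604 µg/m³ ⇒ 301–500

284

PM2.5: row 55.5–125.4 (AQI 151–200). (200−151)·(78.0−55.5)/(125.4−55.5) + 151 = 49·22.5/69.9 + 151 ≈ 166.77 → 167.
CO: row 27.7–36.0 (AQI 201–300). (300−201)·(34.7−27.7)/(36.0−27.7) + 201 = 99·7.0/8.3 + 201 ≈ 284.49 → 284.
O₃ 0.1118: bracket 0.0716–0.1170 → index 51–100; slope 49/0.0454, offset 0.0402.
AQI = 51 + 49/0.0454·0.0402 ≈ 94.39 ⇒ 94.
SO₂: 168 lies in 76–185, so I_lo=101, I_hi=150, C_lo=76, C_hi=185.
(150−101)/(185−76) × (168−76) + 101 = 49/109 × 92 + 101 ≈ 142.36 → 142.
NO₂ 587.2: bracket 297.7–725.2 → index 51–100; slope 49/427.5, offset 289.5.
AQI = 51 + 49/427.5·289.5 ≈ 84.18 ⇒ 84.
PM10: row 255–354 (AQI 151–200). (200−151)·(319−255)/(354−255) + 151 = 49·64/99 + 151 ≈ 182.68 → 183.
Sub-indices: PM2.5→167, CO→284, O₃→94, SO₂→142, NO₂→84, PM10→183. Overall AQI = max = 284; dominant pollutant is CO.
AQI 284: Very Unhealthy.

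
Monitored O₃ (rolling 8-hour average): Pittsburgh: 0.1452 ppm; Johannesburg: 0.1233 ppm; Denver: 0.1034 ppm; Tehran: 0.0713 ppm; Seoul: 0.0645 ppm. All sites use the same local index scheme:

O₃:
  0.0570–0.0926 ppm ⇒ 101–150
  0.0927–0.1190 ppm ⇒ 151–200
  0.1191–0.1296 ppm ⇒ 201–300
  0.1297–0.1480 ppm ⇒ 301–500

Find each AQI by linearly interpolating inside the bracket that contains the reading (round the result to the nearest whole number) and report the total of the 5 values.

Pittsburgh: 0.1452 ∈ [0.1297, 0.1480] ↔ index [301, 500].
301 + (0.1452−0.1297)·(500−301)/(0.1480−0.1297) = 301 + 0.0155·199/0.0183 ≈ 469.55, so AQI = 470.
Johannesburg 0.1233: bracket 0.1191–0.1296 → index 201–300; slope 99/0.0105, offset 0.0042.
AQI = 201 + 99/0.0105·0.0042 ≈ 240.60 ⇒ 241.
Denver: row 0.0927–0.1190 (AQI 151–200). (200−151)·(0.1034−0.0927)/(0.1190−0.0927) + 151 = 49·0.0107/0.0263 + 151 ≈ 170.94 → 171.
Tehran: 0.0713 ∈ [0.0570, 0.0926] ↔ index [101, 150].
101 + (0.0713−0.0570)·(150−101)/(0.0926−0.0570) = 101 + 0.0143·49/0.0356 ≈ 120.68, so AQI = 121.
Seoul 0.0645: bracket 0.0570–0.0926 → index 101–150; slope 49/0.0356, offset 0.0075.
AQI = 101 + 49/0.0356·0.0075 ≈ 111.32 ⇒ 111.
AQIs: Pittsburgh=470, Johannesburg=241, Denver=171, Tehran=121, Seoul=111. Sum = 470 + 241 + 171 + 121 + 111 = 1114.

1114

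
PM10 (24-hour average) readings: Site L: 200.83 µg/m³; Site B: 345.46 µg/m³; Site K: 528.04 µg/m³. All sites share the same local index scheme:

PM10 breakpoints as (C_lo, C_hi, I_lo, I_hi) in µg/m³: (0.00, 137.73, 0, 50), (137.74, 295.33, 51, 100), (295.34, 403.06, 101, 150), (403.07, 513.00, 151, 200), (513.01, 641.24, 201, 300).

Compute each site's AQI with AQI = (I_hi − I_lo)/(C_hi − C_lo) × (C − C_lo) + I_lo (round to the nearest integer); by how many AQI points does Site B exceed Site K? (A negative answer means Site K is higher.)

-89

Site L: 200.83 ∈ [137.74, 295.33] ↔ index [51, 100].
51 + (200.83−137.74)·(100−51)/(295.33−137.74) = 51 + 63.09·49/157.59 ≈ 70.62, so AQI = 71.
Site B 345.46: bracket 295.34–403.06 → index 101–150; slope 49/107.72, offset 50.12.
AQI = 101 + 49/107.72·50.12 ≈ 123.80 ⇒ 124.
Site K: 528.04 lies in 513.01–641.24, so I_lo=201, I_hi=300, C_lo=513.01, C_hi=641.24.
(300−201)/(641.24−513.01) × (528.04−513.01) + 201 = 99/128.23 × 15.03 + 201 ≈ 212.60 → 213.
AQIs: Site L=71, Site B=124, Site K=213. Site B (124) − Site K (213) = -89.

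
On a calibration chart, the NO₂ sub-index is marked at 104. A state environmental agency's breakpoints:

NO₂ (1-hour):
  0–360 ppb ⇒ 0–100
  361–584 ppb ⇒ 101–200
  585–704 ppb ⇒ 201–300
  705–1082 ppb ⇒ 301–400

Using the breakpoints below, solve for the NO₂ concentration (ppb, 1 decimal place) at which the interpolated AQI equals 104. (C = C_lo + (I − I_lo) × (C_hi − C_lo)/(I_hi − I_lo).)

AQI 104 lies in the 101–200 band, which corresponds to 361–584 ppb.
C = 361 + (104−101)×(584−361)/(200−101) = 361 + 3×223/99 ≈ 367.758 ppb → 367.8 ppb to 1 dp.

367.8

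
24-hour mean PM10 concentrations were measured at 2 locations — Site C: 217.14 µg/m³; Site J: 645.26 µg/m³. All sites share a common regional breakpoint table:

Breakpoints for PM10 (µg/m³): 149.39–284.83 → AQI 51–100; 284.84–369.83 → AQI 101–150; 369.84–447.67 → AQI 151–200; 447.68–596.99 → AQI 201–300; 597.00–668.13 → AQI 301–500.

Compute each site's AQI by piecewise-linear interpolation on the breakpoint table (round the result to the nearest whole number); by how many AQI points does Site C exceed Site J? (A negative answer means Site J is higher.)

-360

Site C: 217.14 lies in 149.39–284.83, so I_lo=51, I_hi=100, C_lo=149.39, C_hi=284.83.
(100−51)/(284.83−149.39) × (217.14−149.39) + 51 = 49/135.44 × 67.75 + 51 ≈ 75.51 → 76.
Site J 645.26: bracket 597.00–668.13 → index 301–500; slope 199/71.13, offset 48.26.
AQI = 301 + 199/71.13·48.26 ≈ 436.02 ⇒ 436.
AQIs: Site C=76, Site J=436. Site C (76) − Site J (436) = -360.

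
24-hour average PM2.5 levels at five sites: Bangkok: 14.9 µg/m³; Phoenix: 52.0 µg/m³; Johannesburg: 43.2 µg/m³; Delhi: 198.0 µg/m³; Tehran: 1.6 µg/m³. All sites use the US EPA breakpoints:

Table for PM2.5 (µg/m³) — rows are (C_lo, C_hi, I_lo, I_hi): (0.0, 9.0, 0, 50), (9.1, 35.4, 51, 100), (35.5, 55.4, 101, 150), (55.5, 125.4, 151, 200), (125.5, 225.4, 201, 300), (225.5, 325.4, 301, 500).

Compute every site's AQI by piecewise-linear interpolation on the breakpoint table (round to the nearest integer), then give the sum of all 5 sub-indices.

Bangkok: 14.9 ∈ [9.1, 35.4] ↔ index [51, 100].
51 + (14.9−9.1)·(100−51)/(35.4−9.1) = 51 + 5.8·49/26.3 ≈ 61.81, so AQI = 62.
Phoenix: row 35.5–55.4 (AQI 101–150). (150−101)·(52.0−35.5)/(55.4−35.5) + 101 = 49·16.5/19.9 + 101 ≈ 141.63 → 142.
Johannesburg: 43.2 lies in 35.5–55.4, so I_lo=101, I_hi=150, C_lo=35.5, C_hi=55.4.
(150−101)/(55.4−35.5) × (43.2−35.5) + 101 = 49/19.9 × 7.7 + 101 ≈ 119.96 → 120.
Delhi: 198.0 ∈ [125.5, 225.4] ↔ index [201, 300].
201 + (198.0−125.5)·(300−201)/(225.4−125.5) = 201 + 72.5·99/99.9 ≈ 272.85, so AQI = 273.
Tehran 1.6: bracket 0.0–9.0 → index 0–50; slope 50/9.0, offset 1.6.
AQI = 0 + 50/9.0·1.6 ≈ 8.89 ⇒ 9.
AQIs: Bangkok=62, Phoenix=142, Johannesburg=120, Delhi=273, Tehran=9. Sum = 62 + 142 + 120 + 273 + 9 = 606.

606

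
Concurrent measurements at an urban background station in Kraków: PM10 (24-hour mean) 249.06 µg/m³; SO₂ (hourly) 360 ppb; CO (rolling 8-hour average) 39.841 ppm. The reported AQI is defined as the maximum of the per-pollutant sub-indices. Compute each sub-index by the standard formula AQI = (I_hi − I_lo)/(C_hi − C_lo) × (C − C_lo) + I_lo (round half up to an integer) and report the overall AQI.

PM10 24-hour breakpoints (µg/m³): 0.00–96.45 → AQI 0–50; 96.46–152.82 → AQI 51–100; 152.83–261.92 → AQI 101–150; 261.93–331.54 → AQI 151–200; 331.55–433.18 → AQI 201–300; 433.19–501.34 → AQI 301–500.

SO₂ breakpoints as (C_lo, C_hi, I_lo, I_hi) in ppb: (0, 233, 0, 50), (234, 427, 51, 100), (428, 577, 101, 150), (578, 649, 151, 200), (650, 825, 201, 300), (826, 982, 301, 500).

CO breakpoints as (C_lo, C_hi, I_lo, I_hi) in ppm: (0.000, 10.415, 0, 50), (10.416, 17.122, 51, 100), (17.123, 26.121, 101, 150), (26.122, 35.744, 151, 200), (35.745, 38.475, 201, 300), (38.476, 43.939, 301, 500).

351

PM10: 249.06 lies in 152.83–261.92, so I_lo=101, I_hi=150, C_lo=152.83, C_hi=261.92.
(150−101)/(261.92−152.83) × (249.06−152.83) + 101 = 49/109.09 × 96.23 + 101 ≈ 144.22 → 144.
SO₂ 360: bracket 234–427 → index 51–100; slope 49/193, offset 126.
AQI = 51 + 49/193·126 ≈ 82.99 ⇒ 83.
CO: 39.841 lies in 38.476–43.939, so I_lo=301, I_hi=500, C_lo=38.476, C_hi=43.939.
(500−301)/(43.939−38.476) × (39.841−38.476) + 301 = 199/5.463 × 1.365 + 301 ≈ 350.72 → 351.
Sub-indices: PM10→144, SO₂→83, CO→351. Overall AQI = max = 351; dominant pollutant is CO.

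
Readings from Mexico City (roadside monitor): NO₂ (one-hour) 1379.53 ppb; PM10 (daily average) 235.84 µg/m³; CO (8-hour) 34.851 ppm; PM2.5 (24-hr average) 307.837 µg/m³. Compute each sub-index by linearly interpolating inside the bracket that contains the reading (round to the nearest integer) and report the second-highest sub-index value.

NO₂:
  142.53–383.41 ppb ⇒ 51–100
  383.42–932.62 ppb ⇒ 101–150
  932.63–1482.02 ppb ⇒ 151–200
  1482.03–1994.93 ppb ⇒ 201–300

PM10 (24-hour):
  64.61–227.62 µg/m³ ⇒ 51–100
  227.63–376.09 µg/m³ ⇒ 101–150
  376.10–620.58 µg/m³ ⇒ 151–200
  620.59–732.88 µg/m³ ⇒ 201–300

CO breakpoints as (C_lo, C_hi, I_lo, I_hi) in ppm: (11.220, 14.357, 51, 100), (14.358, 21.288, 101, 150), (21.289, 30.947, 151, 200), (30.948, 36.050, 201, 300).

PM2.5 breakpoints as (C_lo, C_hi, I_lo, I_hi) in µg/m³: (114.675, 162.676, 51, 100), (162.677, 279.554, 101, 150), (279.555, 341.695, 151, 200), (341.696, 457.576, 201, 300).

NO₂: row 932.63–1482.02 (AQI 151–200). (200−151)·(1379.53−932.63)/(1482.02−932.63) + 151 = 49·446.90/549.39 + 151 ≈ 190.86 → 191.
PM10: row 227.63–376.09 (AQI 101–150). (150−101)·(235.84−227.63)/(376.09−227.63) + 101 = 49·8.21/148.46 + 101 ≈ 103.71 → 104.
CO: row 30.948–36.050 (AQI 201–300). (300−201)·(34.851−30.948)/(36.050−30.948) + 201 = 99·3.903/5.102 + 201 ≈ 276.73 → 277.
PM2.5 307.837: bracket 279.555–341.695 → index 151–200; slope 49/62.140, offset 28.282.
AQI = 151 + 49/62.140·28.282 ≈ 173.30 ⇒ 173.
Sub-indices: NO₂→191, PM10→104, CO→277, PM2.5→173. Ranked high→low: 277, 191, 173, 104. Second-highest sub-index = 191.

191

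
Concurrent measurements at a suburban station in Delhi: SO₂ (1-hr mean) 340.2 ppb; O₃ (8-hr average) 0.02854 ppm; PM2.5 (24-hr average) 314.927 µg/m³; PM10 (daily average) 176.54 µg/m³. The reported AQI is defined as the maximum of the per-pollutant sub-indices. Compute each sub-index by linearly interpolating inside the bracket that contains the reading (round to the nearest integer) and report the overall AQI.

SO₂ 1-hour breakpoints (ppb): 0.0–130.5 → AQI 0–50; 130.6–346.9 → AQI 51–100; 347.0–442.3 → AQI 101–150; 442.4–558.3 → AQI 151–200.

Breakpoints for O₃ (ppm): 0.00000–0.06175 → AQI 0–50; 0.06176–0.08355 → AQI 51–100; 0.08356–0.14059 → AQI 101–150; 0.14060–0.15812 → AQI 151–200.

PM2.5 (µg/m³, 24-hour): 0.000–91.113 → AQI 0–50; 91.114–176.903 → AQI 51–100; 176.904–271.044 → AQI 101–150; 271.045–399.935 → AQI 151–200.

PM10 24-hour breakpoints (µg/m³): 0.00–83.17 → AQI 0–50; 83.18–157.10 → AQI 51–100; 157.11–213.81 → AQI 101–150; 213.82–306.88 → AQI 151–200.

168

SO₂: 340.2 ∈ [130.6, 346.9] ↔ index [51, 100].
51 + (340.2−130.6)·(100−51)/(346.9−130.6) = 51 + 209.6·49/216.3 ≈ 98.48, so AQI = 98.
O₃: row 0.00000–0.06175 (AQI 0–50). (50−0)·(0.02854−0.00000)/(0.06175−0.00000) + 0 = 50·0.02854/0.06175 + 0 ≈ 23.11 → 23.
PM2.5: 314.927 lies in 271.045–399.935, so I_lo=151, I_hi=200, C_lo=271.045, C_hi=399.935.
(200−151)/(399.935−271.045) × (314.927−271.045) + 151 = 49/128.890 × 43.882 + 151 ≈ 167.68 → 168.
PM10: 176.54 ∈ [157.11, 213.81] ↔ index [101, 150].
101 + (176.54−157.11)·(150−101)/(213.81−157.11) = 101 + 19.43·49/56.70 ≈ 117.79, so AQI = 118.
Sub-indices: SO₂→98, O₃→23, PM2.5→168, PM10→118. Overall AQI = max = 168; dominant pollutant is PM2.5.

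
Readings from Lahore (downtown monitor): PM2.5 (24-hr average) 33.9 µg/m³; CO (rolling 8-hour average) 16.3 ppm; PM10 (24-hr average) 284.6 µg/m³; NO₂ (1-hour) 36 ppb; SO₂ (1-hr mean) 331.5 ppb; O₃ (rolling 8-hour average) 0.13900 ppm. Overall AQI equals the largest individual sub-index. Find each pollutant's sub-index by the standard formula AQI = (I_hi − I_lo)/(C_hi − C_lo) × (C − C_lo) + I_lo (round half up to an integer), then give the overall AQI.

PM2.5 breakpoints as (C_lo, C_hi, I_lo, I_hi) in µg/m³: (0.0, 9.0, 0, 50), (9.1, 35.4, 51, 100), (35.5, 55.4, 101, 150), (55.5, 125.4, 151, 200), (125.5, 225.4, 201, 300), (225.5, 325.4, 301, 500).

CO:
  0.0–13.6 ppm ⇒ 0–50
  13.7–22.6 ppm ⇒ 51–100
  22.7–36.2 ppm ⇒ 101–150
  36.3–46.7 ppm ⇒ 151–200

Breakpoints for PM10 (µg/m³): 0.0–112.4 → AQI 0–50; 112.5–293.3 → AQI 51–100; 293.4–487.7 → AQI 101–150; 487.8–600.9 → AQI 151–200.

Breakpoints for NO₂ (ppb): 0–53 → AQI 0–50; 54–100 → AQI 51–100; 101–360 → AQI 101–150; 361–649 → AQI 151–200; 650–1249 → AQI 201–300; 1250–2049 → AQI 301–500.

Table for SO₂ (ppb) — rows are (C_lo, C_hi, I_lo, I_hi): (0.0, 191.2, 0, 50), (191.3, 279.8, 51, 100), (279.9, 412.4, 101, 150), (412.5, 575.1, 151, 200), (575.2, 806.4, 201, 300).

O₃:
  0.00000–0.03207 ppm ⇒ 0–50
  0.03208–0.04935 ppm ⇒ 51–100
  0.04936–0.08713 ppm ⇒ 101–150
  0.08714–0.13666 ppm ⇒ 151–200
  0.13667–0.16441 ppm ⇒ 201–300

209

PM2.5: 33.9 ∈ [9.1, 35.4] ↔ index [51, 100].
51 + (33.9−9.1)·(100−51)/(35.4−9.1) = 51 + 24.8·49/26.3 ≈ 97.21, so AQI = 97.
CO: row 13.7–22.6 (AQI 51–100). (100−51)·(16.3−13.7)/(22.6−13.7) + 51 = 49·2.6/8.9 + 51 ≈ 65.31 → 65.
PM10 284.6: bracket 112.5–293.3 → index 51–100; slope 49/180.8, offset 172.1.
AQI = 51 + 49/180.8·172.1 ≈ 97.64 ⇒ 98.
NO₂: 36 lies in 0–53, so I_lo=0, I_hi=50, C_lo=0, C_hi=53.
(50−0)/(53−0) × (36−0) + 0 = 50/53 × 36 + 0 ≈ 33.96 → 34.
SO₂: row 279.9–412.4 (AQI 101–150). (150−101)·(331.5−279.9)/(412.4−279.9) + 101 = 49·51.6/132.5 + 101 ≈ 120.08 → 120.
O₃: row 0.13667–0.16441 (AQI 201–300). (300−201)·(0.13900−0.13667)/(0.16441−0.13667) + 201 = 99·0.00233/0.02774 + 201 ≈ 209.32 → 209.
Sub-indices: PM2.5→97, CO→65, PM10→98, NO₂→34, SO₂→120, O₃→209. Overall AQI = max = 209; dominant pollutant is O₃.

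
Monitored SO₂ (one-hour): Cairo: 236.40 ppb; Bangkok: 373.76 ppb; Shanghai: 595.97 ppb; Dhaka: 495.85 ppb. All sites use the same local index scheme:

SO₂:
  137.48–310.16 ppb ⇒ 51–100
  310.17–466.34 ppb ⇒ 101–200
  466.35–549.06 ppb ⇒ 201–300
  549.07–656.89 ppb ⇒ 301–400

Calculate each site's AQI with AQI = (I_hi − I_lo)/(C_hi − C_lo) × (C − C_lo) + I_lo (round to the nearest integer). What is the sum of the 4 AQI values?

800

Cairo: row 137.48–310.16 (AQI 51–100). (100−51)·(236.40−137.48)/(310.16−137.48) + 51 = 49·98.92/172.68 + 51 ≈ 79.07 → 79.
Bangkok 373.76: bracket 310.17–466.34 → index 101–200; slope 99/156.17, offset 63.59.
AQI = 101 + 99/156.17·63.59 ≈ 141.31 ⇒ 141.
Shanghai: row 549.07–656.89 (AQI 301–400). (400−301)·(595.97−549.07)/(656.89−549.07) + 301 = 99·46.90/107.82 + 301 ≈ 344.06 → 344.
Dhaka: row 466.35–549.06 (AQI 201–300). (300−201)·(495.85−466.35)/(549.06−466.35) + 201 = 99·29.50/82.71 + 201 ≈ 236.31 → 236.
AQIs: Cairo=79, Bangkok=141, Shanghai=344, Dhaka=236. Sum = 79 + 141 + 344 + 236 = 800.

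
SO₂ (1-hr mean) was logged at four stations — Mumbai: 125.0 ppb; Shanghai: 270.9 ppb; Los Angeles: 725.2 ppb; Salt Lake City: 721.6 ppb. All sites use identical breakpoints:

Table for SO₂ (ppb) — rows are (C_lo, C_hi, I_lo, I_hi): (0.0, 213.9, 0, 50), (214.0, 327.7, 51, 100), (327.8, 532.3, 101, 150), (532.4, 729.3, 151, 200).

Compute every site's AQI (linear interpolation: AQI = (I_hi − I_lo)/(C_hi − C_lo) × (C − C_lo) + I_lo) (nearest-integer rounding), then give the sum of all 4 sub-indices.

Mumbai: 125.0 ∈ [0.0, 213.9] ↔ index [0, 50].
0 + (125.0−0.0)·(50−0)/(213.9−0.0) = 0 + 125.0·50/213.9 ≈ 29.22, so AQI = 29.
Shanghai 270.9: bracket 214.0–327.7 → index 51–100; slope 49/113.7, offset 56.9.
AQI = 51 + 49/113.7·56.9 ≈ 75.52 ⇒ 76.
Los Angeles: row 532.4–729.3 (AQI 151–200). (200−151)·(725.2−532.4)/(729.3−532.4) + 151 = 49·192.8/196.9 + 151 ≈ 198.98 → 199.
Salt Lake City: 721.6 ∈ [532.4, 729.3] ↔ index [151, 200].
151 + (721.6−532.4)·(200−151)/(729.3−532.4) = 151 + 189.2·49/196.9 ≈ 198.08, so AQI = 198.
AQIs: Mumbai=29, Shanghai=76, Los Angeles=199, Salt Lake City=198. Sum = 29 + 76 + 199 + 198 = 502.

502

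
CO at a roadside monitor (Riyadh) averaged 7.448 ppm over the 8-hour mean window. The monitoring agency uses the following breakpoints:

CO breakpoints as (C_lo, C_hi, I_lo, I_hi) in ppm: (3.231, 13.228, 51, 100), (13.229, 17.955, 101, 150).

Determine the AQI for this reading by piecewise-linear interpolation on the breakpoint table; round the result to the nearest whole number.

CO 7.448: bracket 3.231–13.228 → index 51–100; slope 49/9.997, offset 4.217.
AQI = 51 + 49/9.997·4.217 ≈ 71.67 ⇒ 72.

72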